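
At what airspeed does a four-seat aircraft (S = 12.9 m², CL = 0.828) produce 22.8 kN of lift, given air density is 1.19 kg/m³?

L = ½ρv²S·CL ⇒ v = √(2L/(ρ·S·CL))
v = √(2 × 22800 / (1.19 × 12.9 × 0.828)) = √3588 = 59.9 m/s

v = 59.9 m/s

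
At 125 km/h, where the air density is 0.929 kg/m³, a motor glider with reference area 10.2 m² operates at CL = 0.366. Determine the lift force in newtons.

Convert speed: v = 125 km/h ÷ 3.6 = 34.72 m/s.
Dynamic pressure q = ½ρv² = ½ × 0.929 × 34.72² = 560 Pa.
L = q·S·CL = 560 × 10.2 × 0.366 = 2090 N

L = 2090 N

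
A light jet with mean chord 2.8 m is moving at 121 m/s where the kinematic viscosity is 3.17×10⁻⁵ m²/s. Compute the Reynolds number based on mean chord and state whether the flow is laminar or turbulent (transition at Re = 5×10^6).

Re = 1.07×10^7 (turbulent)

Re = v·c/ν = 121 × 2.8 / (3.17×10⁻⁵) = 1.07×10^7
Since 1.07×10^7 > 5×10^6, the flow is turbulent.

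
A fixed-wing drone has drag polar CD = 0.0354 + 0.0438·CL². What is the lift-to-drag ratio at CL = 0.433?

CD = 0.0354 + 0.0438 × 0.433² = 0.04361
L/D = CL/CD = 0.433 / 0.04361 = 9.93

L/D = 9.93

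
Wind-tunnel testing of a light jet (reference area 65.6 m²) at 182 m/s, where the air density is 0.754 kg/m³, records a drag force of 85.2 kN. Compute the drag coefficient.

From D = ½ρv²S·CD, rearranging gives CD = 2D/(ρv²S).
CD = 2 × 85200 / (0.754 × 182² × 65.6) = 0.104

CD = 0.104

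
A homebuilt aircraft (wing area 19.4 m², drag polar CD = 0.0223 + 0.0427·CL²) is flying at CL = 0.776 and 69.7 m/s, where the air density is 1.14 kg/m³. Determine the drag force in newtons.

CD = 0.0223 + 0.0427 × 0.776² = 0.04801
D = ½ρv²S·CD = ½ × 1.14 × 69.7² × 19.4 × 0.04801 = 2580 N

D = 2580 N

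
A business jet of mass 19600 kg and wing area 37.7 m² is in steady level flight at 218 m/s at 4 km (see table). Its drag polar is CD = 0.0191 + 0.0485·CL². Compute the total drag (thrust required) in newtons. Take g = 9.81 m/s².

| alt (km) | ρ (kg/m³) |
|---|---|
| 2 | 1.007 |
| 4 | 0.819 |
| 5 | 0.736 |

D = 16500 N

At 4 km, from the table: ρ = 0.819 kg/m³.
Weight W = mg = 19600 × 9.81 = 1.9228×10^5 N; in level flight L = W.
Dynamic pressure q = 0.5 × 0.819 × 218² = 19460 Pa.
Required CL = L/(qS) = 1.9228×10^5/(19460·37.7) = 0.2621.
CD = 0.0191 + 0.0485 × 0.2621² = 0.02243.
D = q·S·CD = 19460 × 37.7 × 0.02243 = 16460 N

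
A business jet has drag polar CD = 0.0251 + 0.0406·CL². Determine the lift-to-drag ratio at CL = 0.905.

L/D = 15.5

CD = 0.0251 + 0.0406 × 0.905² = 0.05835
L/D = CL/CD = 0.905 / 0.05835 = 15.5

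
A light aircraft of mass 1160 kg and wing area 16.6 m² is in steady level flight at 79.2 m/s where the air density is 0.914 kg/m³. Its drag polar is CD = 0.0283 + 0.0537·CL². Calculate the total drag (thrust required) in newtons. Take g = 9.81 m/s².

D = 1490 N

Level flight ⇒ L = W = m·g = 1160 × 9.81 = 11380 N.
Dynamic pressure q = 0.5 × 0.914 × 79.2² = 2867 Pa.
CL = W/(q·S) = 11380 / (2867 × 16.6) = 0.2391.
CD = 0.0283 + 0.0537 × 0.2391² = 0.03137.
D = q·S·CD = 2867 × 16.6 × 0.03137 = 1493 N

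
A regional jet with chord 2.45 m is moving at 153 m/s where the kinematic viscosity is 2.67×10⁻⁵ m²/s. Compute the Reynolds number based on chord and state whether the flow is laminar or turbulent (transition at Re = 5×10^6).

Re = v·c/ν = 153 × 2.45 / (2.67×10⁻⁵) = 1.4×10^7
Since 1.4×10^7 > 5×10^6, the flow is turbulent.

Re = 1.4×10^7 (turbulent)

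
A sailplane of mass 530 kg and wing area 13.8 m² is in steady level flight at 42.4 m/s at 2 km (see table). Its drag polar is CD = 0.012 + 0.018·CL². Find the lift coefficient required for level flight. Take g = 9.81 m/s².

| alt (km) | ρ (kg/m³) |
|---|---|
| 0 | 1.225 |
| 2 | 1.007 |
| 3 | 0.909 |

At 2 km, from the table: ρ = 1.007 kg/m³.
In steady level flight, lift balances weight: W = mg = 530 × 9.81 = 5199.3 N.
Dynamic pressure q = 0.5 × 1.007 × 42.4² = 905.2 Pa.
CL = W/(q·S) = 5199.3 / (905.2 × 13.8) = 0.4162.

CL = 0.416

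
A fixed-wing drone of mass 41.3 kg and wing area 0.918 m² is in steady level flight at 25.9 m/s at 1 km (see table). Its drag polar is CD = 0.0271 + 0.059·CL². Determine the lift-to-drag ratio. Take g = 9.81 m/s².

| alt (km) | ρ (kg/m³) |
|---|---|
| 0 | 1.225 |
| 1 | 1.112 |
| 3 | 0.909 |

L/D = 10.8

At 1 km, from the table: ρ = 1.112 kg/m³.
In steady level flight, lift balances weight: W = mg = 41.3 × 9.81 = 405.15 N.
Dynamic pressure q = 0.5 × 1.112 × 25.9² = 373 Pa.
CL = 2W/(ρv²S) = 2×405.15/(1.112×25.9²×0.918) = 1.183.
CD = 0.0271 + 0.059 × 1.183² = 0.1097.
L/D = CL/CD = 1.183 / 0.1097 = 10.8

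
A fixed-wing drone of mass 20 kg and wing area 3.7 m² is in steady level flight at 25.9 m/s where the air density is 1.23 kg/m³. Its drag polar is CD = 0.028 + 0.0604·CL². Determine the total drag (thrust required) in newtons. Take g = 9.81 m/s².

D = 44.3 N

Level flight ⇒ L = W = m·g = 20 × 9.81 = 196.2 N.
Dynamic pressure q = 0.5 × 1.23 × 25.9² = 412.5 Pa.
Required CL = L/(qS) = 196.2/(412.5·3.7) = 0.1285.
CD = 0.028 + 0.0604 × 0.1285² = 0.029.
D = q·S·CD = 412.5 × 3.7 × 0.029 = 44.26 N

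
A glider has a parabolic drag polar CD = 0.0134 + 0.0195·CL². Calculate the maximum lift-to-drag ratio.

For CD = CD0 + K·CL², (L/D)max occurs at CL* = √(CD0/K) and equals 1/(2√(K·CD0)).
(L/D)max = 1/(2√(0.0195 × 0.0134)) = 1/(2 × 0.01616) = 30.9

(L/D)max = 30.9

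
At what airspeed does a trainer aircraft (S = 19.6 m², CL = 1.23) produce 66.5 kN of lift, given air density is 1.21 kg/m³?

v = 67.5 m/s

L = ½ρv²S·CL ⇒ v = √(2L/(ρ·S·CL))
v = √(2 × 66500 / (1.21 × 19.6 × 1.23)) = √4559 = 67.5 m/s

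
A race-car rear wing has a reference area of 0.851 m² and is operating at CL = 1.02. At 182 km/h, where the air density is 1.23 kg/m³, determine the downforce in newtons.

Convert speed: v = 182 km/h ÷ 3.6 = 50.56 m/s.
Dynamic pressure q = ½ρv² = ½ × 1.23 × 50.56² = 1572 Pa.
L = q·S·CL = 1572 × 0.851 × 1.02 = 1360 N

L = 1360 N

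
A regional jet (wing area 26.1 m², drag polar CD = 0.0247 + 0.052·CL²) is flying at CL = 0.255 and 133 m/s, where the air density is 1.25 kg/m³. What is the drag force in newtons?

D = 8100 N

CD = 0.0247 + 0.052 × 0.255² = 0.02808
D = ½ρv²S·CD = ½ × 1.25 × 133² × 26.1 × 0.02808 = 8100 N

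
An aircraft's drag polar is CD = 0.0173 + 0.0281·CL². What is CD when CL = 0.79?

CD = 0.0348

CD = 0.0173 + 0.0281 × 0.79² = 0.0173 + 0.01754 = 0.0348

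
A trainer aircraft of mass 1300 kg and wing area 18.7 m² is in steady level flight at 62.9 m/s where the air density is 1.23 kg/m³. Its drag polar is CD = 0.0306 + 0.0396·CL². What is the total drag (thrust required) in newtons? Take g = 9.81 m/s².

D = 1530 N

Weight W = mg = 1300 × 9.81 = 12753 N; in level flight L = W.
q = ½ρv² = ½ × 1.23 × 62.9² = 2433 Pa.
CL = W/(q·S) = 12753 / (2433 × 18.7) = 0.2803.
CD = 0.0306 + 0.0396 × 0.2803² = 0.03371.
D = q·S·CD = 2433 × 18.7 × 0.03371 = 1534 N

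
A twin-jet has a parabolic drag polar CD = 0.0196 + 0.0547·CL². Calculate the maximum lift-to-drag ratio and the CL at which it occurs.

(L/D)max = 15.3, at CL = 0.599

For CD = CD0 + K·CL², (L/D)max occurs at CL* = √(CD0/K) and equals 1/(2√(K·CD0)).
(L/D)max = 1/(2√(0.0547 × 0.0196)) = 1/(2 × 0.03274) = 15.3
CL* = √(0.0196/0.0547) = 0.599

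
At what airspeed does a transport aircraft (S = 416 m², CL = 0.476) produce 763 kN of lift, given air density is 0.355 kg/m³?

v = 147 m/s

L = ½ρv²S·CL ⇒ v = √(2L/(ρ·S·CL))
v = √(2 × 7.63×10^5 / (0.355 × 416 × 0.476)) = √21710 = 147 m/s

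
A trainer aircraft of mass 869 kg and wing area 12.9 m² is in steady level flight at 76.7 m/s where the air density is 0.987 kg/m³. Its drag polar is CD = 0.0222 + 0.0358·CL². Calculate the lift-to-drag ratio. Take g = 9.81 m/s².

L/D = 9.46

Level flight ⇒ L = W = m·g = 869 × 9.81 = 8524.9 N.
Dynamic pressure q = 0.5 × 0.987 × 76.7² = 2903 Pa.
Required CL = L/(qS) = 8524.9/(2903·12.9) = 0.2276.
CD = 0.0222 + 0.0358 × 0.2276² = 0.02405.
L/D = CL/CD = 0.2276 / 0.02405 = 9.46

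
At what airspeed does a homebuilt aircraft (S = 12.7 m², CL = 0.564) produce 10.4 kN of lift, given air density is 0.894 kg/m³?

L = ½ρv²S·CL ⇒ v = √(2L/(ρ·S·CL))
v = √(2 × 10400 / (0.894 × 12.7 × 0.564)) = √3248 = 57 m/s

v = 57 m/s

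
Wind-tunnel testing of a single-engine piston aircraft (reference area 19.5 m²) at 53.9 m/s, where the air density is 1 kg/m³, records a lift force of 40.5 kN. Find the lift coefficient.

CL = 1.43

From L = ½ρv²S·CL, rearranging gives CL = 2L/(ρv²S).
CL = 2 × 40500 / (1 × 53.9² × 19.5) = 1.43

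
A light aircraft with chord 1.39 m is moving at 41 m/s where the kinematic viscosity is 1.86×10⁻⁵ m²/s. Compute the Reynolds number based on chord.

Re = 3.06×10^6

Re = v·c/ν = 41 × 1.39 / (1.86×10⁻⁵) = 3.06×10^6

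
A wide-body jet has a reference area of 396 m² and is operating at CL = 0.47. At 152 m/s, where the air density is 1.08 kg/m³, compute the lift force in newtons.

L = 2.32×10^6 N

L = ½ρv²S·CL = ½ × 1.08 × 152² × 396 × 0.47 = 2.32×10^6 N ≈ 2320 kN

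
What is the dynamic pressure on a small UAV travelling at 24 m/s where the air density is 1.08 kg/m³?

q = ½ρv² = ½ × 1.08 × 24² = 311 Pa

q = 311 Pa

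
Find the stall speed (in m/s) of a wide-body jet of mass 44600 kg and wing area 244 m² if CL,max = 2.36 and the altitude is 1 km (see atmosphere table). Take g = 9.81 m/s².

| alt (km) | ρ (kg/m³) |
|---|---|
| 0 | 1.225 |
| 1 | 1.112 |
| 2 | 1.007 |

At 1 km, from the table: ρ = 1.112 kg/m³.
At stall, lift equals weight: L = W = m·g = 44600 × 9.81 = 4.375×10^5 N.
From L = ½ρV²S·CL,max = W: V_stall = √(2W/(ρSCL,max)) = √(2·4.375×10^5/(1.112·244·2.36))
V_stall = √1367 = 37 m/s

V_stall = 37 m/s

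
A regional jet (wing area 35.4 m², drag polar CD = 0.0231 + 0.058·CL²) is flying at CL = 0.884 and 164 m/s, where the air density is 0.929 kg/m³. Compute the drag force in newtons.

CD = 0.0231 + 0.058 × 0.884² = 0.06842
D = ½ρv²S·CD = ½ × 0.929 × 164² × 35.4 × 0.06842 = 30300 N

D = 30300 N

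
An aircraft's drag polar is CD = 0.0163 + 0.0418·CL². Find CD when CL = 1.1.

CD = 0.0669

CD = 0.0163 + 0.0418 × 1.1² = 0.0163 + 0.05058 = 0.0669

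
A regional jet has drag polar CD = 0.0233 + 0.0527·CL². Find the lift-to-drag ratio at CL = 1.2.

CD = 0.0233 + 0.0527 × 1.2² = 0.09919
L/D = CL/CD = 1.2 / 0.09919 = 12.1

L/D = 12.1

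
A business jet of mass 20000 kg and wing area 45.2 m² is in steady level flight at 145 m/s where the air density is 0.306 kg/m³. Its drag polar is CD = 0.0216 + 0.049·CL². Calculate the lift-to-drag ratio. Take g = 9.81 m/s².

Weight W = mg = 20000 × 9.81 = 1.962×10^5 N; in level flight L = W.
Dynamic pressure q = 0.5 × 0.306 × 145² = 3217 Pa.
Required CL = L/(qS) = 1.962×10^5/(3217·45.2) = 1.349.
CD = 0.0216 + 0.049 × 1.349² = 0.1108.
L/D = CL/CD = 1.349 / 0.1108 = 12.2

L/D = 12.2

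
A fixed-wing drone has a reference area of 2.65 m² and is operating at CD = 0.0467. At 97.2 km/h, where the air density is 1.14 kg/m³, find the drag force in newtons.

Convert speed: v = 97.2 km/h ÷ 3.6 = 27 m/s.
D = ½ρv²S·CD = ½ × 1.14 × 27² × 2.65 × 0.0467 = 51.4 N

D = 51.4 N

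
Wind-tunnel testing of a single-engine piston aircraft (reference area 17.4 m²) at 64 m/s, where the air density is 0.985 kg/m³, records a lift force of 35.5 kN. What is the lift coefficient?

CL = 1.01

From L = ½ρv²S·CL, rearranging gives CL = 2L/(ρv²S).
CL = 2 × 35500 / (0.985 × 64² × 17.4) = 1.01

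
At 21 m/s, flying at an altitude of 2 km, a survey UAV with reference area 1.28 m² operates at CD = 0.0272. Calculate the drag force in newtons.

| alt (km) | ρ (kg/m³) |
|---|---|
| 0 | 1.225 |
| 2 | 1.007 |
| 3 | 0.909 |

At 2 km, from the table: ρ = 1.007 kg/m³.
Dynamic pressure q = ½ρv² = ½ × 1.007 × 21² = 222 Pa.
D = q·S·CD = 222 × 1.28 × 0.0272 = 7.73 N

D = 7.73 N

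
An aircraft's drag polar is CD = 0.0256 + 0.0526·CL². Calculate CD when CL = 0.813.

CD = 0.0256 + 0.0526 × 0.813² = 0.0256 + 0.03477 = 0.0604

CD = 0.0604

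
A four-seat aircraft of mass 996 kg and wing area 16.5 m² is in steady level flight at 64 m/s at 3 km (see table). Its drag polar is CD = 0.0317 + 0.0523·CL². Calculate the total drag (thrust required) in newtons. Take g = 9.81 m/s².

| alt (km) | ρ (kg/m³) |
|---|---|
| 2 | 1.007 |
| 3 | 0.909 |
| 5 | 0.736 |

At 3 km, from the table: ρ = 0.909 kg/m³.
In steady level flight, lift balances weight: W = mg = 996 × 9.81 = 9770.8 N.
q = ½ρv² = ½ × 0.909 × 64² = 1862 Pa.
CL = W/(q·S) = 9770.8 / (1862 × 16.5) = 0.3181.
CD = 0.0317 + 0.0523 × 0.3181² = 0.03699.
D = q·S·CD = 1862 × 16.5 × 0.03699 = 1136 N

D = 1140 N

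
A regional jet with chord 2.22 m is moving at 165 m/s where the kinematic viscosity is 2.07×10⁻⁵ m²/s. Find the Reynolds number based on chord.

Re = v·c/ν = 165 × 2.22 / (2.07×10⁻⁵) = 1.77×10^7

Re = 1.77×10^7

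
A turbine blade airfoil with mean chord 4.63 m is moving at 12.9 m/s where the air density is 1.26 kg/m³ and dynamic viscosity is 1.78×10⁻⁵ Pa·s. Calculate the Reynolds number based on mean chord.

Re = ρ·v·c/μ = 1.26 × 12.9 × 4.63 / (1.78×10⁻⁵) = 4.23×10^6

Re = 4.23×10^6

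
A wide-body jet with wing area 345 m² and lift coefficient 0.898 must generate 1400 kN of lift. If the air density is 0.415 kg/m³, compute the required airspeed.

L = ½ρv²S·CL ⇒ v = √(2L/(ρ·S·CL))
v = √(2 × 1.4×10^6 / (0.415 × 345 × 0.898)) = √21780 = 148 m/s

v = 148 m/s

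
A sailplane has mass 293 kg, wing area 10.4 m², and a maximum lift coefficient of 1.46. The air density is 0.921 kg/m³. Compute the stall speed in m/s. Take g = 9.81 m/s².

Stall occurs when L = W at CL,max. W = mg = 293 × 9.81 = 2874 N.
From L = ½ρV²S·CL,max = W: V_stall = √(2W/(ρSCL,max)) = √(2·2874/(0.921·10.4·1.46))
V_stall = √411.1 = 20.3 m/s

V_stall = 20.3 m/s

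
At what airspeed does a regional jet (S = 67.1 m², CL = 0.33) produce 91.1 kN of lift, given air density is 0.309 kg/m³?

v = 163 m/s

L = ½ρv²S·CL ⇒ v = √(2L/(ρ·S·CL))
v = √(2 × 91100 / (0.309 × 67.1 × 0.33)) = √26630 = 163 m/s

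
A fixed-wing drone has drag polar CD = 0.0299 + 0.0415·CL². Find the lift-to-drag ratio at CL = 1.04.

CD = 0.0299 + 0.0415 × 1.04² = 0.07479
L/D = CL/CD = 1.04 / 0.07479 = 13.9

L/D = 13.9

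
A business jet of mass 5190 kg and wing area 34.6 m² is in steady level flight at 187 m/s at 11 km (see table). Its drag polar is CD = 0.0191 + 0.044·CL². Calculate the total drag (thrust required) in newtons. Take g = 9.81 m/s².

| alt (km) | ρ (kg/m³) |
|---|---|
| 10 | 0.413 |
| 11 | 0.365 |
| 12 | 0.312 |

At 11 km, from the table: ρ = 0.365 kg/m³.
Weight W = mg = 5190 × 9.81 = 50914 N; in level flight L = W.
Dynamic pressure q = 0.5 × 0.365 × 187² = 6382 Pa.
CL = 2W/(ρv²S) = 2×50914/(0.365×187²×34.6) = 0.2306.
CD = 0.0191 + 0.044 × 0.2306² = 0.02144.
D = q·S·CD = 6382 × 34.6 × 0.02144 = 4734 N

D = 4730 N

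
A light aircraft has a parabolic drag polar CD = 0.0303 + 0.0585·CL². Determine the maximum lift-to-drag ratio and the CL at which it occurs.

For CD = CD0 + K·CL², (L/D)max occurs at CL* = √(CD0/K) and equals 1/(2√(K·CD0)).
(L/D)max = 1/(2√(0.0585 × 0.0303)) = 1/(2 × 0.0421) = 11.9
CL* = √(0.0303/0.0585) = 0.72

(L/D)max = 11.9, at CL = 0.72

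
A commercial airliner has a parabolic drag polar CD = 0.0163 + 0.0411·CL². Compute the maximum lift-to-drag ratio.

(L/D)max = 19.3

For CD = CD0 + K·CL², (L/D)max occurs at CL* = √(CD0/K) and equals 1/(2√(K·CD0)).
(L/D)max = 1/(2√(0.0411 × 0.0163)) = 1/(2 × 0.02588) = 19.3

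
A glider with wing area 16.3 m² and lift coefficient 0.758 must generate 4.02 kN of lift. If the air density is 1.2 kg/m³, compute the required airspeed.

v = 23.3 m/s

L = ½ρv²S·CL ⇒ v = √(2L/(ρ·S·CL))
v = √(2 × 4020 / (1.2 × 16.3 × 0.758)) = √542.3 = 23.3 m/s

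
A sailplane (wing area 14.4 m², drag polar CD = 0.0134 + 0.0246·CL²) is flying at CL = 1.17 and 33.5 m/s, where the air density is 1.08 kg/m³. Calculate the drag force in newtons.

CD = 0.0134 + 0.0246 × 1.17² = 0.04707
D = ½ρv²S·CD = ½ × 1.08 × 33.5² × 14.4 × 0.04707 = 411 N

D = 411 N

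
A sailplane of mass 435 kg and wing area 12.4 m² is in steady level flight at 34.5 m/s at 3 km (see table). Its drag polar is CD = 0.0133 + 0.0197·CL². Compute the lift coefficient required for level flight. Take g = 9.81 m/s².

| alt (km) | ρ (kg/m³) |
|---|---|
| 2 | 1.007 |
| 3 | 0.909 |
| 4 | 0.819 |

At 3 km, from the table: ρ = 0.909 kg/m³.
In steady level flight, lift balances weight: W = mg = 435 × 9.81 = 4267.4 N.
q = ½ρv² = ½ × 0.909 × 34.5² = 541 Pa.
CL = 2W/(ρv²S) = 2×4267.4/(0.909×34.5²×12.4) = 0.6362.

CL = 0.636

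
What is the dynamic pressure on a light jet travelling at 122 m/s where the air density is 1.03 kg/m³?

q = 7670 Pa

q = ½ρv² = ½ × 1.03 × 122² = 7670 Pa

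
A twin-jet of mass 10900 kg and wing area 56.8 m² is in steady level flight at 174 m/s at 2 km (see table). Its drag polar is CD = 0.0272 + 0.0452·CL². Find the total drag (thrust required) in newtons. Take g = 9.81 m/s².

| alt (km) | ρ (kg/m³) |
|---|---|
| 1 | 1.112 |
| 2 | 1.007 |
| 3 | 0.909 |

At 2 km, from the table: ρ = 1.007 kg/m³.
Level flight ⇒ L = W = m·g = 10900 × 9.81 = 1.0693×10^5 N.
Dynamic pressure q = 0.5 × 1.007 × 174² = 15240 Pa.
CL = W/(q·S) = 1.0693×10^5 / (15240 × 56.8) = 0.1235.
CD = 0.0272 + 0.0452 × 0.1235² = 0.02789.
D = q·S·CD = 15240 × 56.8 × 0.02789 = 24150 N

D = 24100 N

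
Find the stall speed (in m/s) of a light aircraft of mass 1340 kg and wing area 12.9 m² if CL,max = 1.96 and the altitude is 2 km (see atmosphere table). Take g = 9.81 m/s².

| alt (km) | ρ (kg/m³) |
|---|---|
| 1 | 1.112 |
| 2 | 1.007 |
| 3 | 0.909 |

At 2 km, from the table: ρ = 1.007 kg/m³.
Weight W = mg = 1340 × 9.81 = 13150 N.
From L = ½ρV²S·CL,max = W: V_stall = √(2W/(ρSCL,max)) = √(2·13150/(1.007·12.9·1.96))
V_stall = √1033 = 32.1 m/s

V_stall = 32.1 m/s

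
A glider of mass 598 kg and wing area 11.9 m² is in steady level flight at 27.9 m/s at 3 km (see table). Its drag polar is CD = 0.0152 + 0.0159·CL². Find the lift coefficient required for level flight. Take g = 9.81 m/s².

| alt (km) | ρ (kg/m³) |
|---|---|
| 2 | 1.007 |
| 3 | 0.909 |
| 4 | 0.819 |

CL = 1.39

At 3 km, from the table: ρ = 0.909 kg/m³.
In steady level flight, lift balances weight: W = mg = 598 × 9.81 = 5866.4 N.
Dynamic pressure q = 0.5 × 0.909 × 27.9² = 353.8 Pa.
Required CL = L/(qS) = 5866.4/(353.8·11.9) = 1.393.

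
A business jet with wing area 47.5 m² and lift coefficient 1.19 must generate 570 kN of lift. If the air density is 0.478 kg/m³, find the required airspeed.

v = 205 m/s

L = ½ρv²S·CL ⇒ v = √(2L/(ρ·S·CL))
v = √(2 × 5.7×10^5 / (0.478 × 47.5 × 1.19)) = √42190 = 205 m/s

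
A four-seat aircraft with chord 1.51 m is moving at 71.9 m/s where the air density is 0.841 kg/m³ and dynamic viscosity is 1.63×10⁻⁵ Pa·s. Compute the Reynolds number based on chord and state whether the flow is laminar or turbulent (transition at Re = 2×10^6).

Re = ρ·v·c/μ = 0.841 × 71.9 × 1.51 / (1.63×10⁻⁵) = 5.6×10^6
Since 5.6×10^6 > 2×10^6, the flow is turbulent.

Re = 5.6×10^6 (turbulent)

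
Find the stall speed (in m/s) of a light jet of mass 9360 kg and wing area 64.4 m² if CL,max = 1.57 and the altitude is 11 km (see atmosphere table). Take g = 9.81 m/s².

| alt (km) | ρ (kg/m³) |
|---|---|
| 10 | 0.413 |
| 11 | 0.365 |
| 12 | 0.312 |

At 11 km, from the table: ρ = 0.365 kg/m³.
Stall occurs when L = W at CL,max. W = mg = 9360 × 9.81 = 91820 N.
V_stall = √(2W/(ρ·S·CL,max)) = √(2 × 91820 / (0.365 × 64.4 × 1.57))
V_stall = √4976 = 70.5 m/s

V_stall = 70.5 m/s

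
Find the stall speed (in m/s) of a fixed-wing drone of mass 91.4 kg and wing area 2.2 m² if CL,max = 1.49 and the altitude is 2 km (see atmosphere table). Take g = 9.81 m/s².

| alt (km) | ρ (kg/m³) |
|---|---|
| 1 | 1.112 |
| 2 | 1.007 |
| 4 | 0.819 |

V_stall = 23.3 m/s

At 2 km, from the table: ρ = 1.007 kg/m³.
At stall, lift equals weight: L = W = m·g = 91.4 × 9.81 = 896.6 N.
From L = ½ρV²S·CL,max = W: V_stall = √(2W/(ρSCL,max)) = √(2·896.6/(1.007·2.2·1.49))
V_stall = √543.3 = 23.3 m/s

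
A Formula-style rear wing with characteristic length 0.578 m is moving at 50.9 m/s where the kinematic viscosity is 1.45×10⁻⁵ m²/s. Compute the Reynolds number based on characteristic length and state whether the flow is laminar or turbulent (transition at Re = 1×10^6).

Re = v·c/ν = 50.9 × 0.578 / (1.45×10⁻⁵) = 2.03×10^6
Since 2.03×10^6 > 1×10^6, the flow is turbulent.

Re = 2.03×10^6 (turbulent)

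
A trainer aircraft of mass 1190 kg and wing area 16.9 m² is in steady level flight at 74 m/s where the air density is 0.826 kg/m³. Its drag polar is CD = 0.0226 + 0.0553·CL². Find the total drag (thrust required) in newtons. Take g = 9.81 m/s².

Weight W = mg = 1190 × 9.81 = 11674 N; in level flight L = W.
q = ½ρv² = ½ × 0.826 × 74² = 2262 Pa.
CL = W/(q·S) = 11674 / (2262 × 16.9) = 0.3054.
CD = 0.0226 + 0.0553 × 0.3054² = 0.02776.
D = q·S·CD = 2262 × 16.9 × 0.02776 = 1061 N

D = 1060 N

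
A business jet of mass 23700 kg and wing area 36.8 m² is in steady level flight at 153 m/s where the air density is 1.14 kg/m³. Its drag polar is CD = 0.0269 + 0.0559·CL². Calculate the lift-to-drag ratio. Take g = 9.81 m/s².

Level flight ⇒ L = W = m·g = 23700 × 9.81 = 2.325×10^5 N.
q = ½ρv² = ½ × 1.14 × 153² = 13340 Pa.
CL = W/(q·S) = 2.325×10^5 / (13340 × 36.8) = 0.4735.
CD = 0.0269 + 0.0559 × 0.4735² = 0.03943.
L/D = CL/CD = 0.4735 / 0.03943 = 12

L/D = 12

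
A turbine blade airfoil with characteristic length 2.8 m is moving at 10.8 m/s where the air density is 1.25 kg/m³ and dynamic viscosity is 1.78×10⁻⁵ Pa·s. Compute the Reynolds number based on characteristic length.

Re = ρ·v·c/μ = 1.25 × 10.8 × 2.8 / (1.78×10⁻⁵) = 2.12×10^6

Re = 2.12×10^6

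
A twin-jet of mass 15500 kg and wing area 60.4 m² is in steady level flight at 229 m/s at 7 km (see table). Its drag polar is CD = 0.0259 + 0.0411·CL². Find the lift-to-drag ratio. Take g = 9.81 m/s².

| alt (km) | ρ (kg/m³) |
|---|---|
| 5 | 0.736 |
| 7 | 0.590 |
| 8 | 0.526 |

At 7 km, from the table: ρ = 0.590 kg/m³.
In steady level flight, lift balances weight: W = mg = 15500 × 9.81 = 1.5206×10^5 N.
Dynamic pressure q = 0.5 × 0.59 × 229² = 15470 Pa.
CL = W/(q·S) = 1.5206×10^5 / (15470 × 60.4) = 0.1627.
CD = 0.0259 + 0.0411 × 0.1627² = 0.02699.
L/D = CL/CD = 0.1627 / 0.02699 = 6.03

L/D = 6.03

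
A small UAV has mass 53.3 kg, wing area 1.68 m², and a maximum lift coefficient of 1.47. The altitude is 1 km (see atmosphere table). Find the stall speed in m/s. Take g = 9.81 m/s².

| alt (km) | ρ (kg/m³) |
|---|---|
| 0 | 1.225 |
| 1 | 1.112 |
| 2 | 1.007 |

V_stall = 19.5 m/s

At 1 km, from the table: ρ = 1.112 kg/m³.
Stall occurs when L = W at CL,max. W = mg = 53.3 × 9.81 = 522.9 N.
From L = ½ρV²S·CL,max = W: V_stall = √(2W/(ρSCL,max)) = √(2·522.9/(1.112·1.68·1.47))
V_stall = √380.8 = 19.5 m/s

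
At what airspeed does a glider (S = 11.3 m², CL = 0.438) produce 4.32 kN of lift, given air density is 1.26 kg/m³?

v = 37.2 m/s

L = ½ρv²S·CL ⇒ v = √(2L/(ρ·S·CL))
v = √(2 × 4320 / (1.26 × 11.3 × 0.438)) = √1385 = 37.2 m/s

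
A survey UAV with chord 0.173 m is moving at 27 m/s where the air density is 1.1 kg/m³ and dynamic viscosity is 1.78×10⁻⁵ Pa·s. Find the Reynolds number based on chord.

Re = 2.89×10^5

Re = ρ·v·c/μ = 1.1 × 27 × 0.173 / (1.78×10⁻⁵) = 2.89×10^5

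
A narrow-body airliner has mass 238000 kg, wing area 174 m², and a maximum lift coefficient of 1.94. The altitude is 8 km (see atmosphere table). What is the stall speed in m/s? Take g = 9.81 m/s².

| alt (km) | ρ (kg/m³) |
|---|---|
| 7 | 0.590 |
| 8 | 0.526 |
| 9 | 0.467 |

At 8 km, from the table: ρ = 0.526 kg/m³.
Stall occurs when L = W at CL,max. W = mg = 238000 × 9.81 = 2.335×10^6 N.
From L = ½ρV²S·CL,max = W: V_stall = √(2W/(ρSCL,max)) = √(2·2.335×10^6/(0.526·174·1.94))
V_stall = √26300 = 162 m/s

V_stall = 162 m/s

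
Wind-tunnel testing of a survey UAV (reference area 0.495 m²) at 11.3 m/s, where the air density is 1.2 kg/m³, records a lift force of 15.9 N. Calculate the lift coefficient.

CL = 0.419

From L = ½ρv²S·CL, rearranging gives CL = 2L/(ρv²S).
CL = 2 × 15.9 / (1.2 × 11.3² × 0.495) = 0.419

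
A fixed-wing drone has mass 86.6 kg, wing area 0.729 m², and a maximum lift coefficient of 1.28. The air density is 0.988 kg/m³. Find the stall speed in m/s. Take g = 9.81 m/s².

V_stall = 42.9 m/s

At stall, lift equals weight: L = W = m·g = 86.6 × 9.81 = 849.5 N.
From L = ½ρV²S·CL,max = W: V_stall = √(2W/(ρSCL,max)) = √(2·849.5/(0.988·0.729·1.28))
V_stall = √1843 = 42.9 m/s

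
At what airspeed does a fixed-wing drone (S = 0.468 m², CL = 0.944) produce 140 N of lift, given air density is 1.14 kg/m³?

v = 23.6 m/s

L = ½ρv²S·CL ⇒ v = √(2L/(ρ·S·CL))
v = √(2 × 140 / (1.14 × 0.468 × 0.944)) = √555.9 = 23.6 m/s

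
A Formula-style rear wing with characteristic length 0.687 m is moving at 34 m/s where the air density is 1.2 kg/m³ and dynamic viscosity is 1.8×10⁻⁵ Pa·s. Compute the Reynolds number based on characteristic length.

Re = 1.56×10^6

Re = ρ·v·c/μ = 1.2 × 34 × 0.687 / (1.8×10⁻⁵) = 1.56×10^6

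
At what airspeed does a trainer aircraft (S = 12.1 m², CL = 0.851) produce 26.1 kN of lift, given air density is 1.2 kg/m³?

L = ½ρv²S·CL ⇒ v = √(2L/(ρ·S·CL))
v = √(2 × 26100 / (1.2 × 12.1 × 0.851)) = √4224 = 65 m/s

v = 65 m/s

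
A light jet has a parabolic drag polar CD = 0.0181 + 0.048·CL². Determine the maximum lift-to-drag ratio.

For CD = CD0 + K·CL², (L/D)max occurs at CL* = √(CD0/K) and equals 1/(2√(K·CD0)).
(L/D)max = 1/(2√(0.048 × 0.0181)) = 1/(2 × 0.02948) = 17

(L/D)max = 17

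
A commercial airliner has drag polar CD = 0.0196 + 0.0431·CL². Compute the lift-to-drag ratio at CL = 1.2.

L/D = 14.7

CD = 0.0196 + 0.0431 × 1.2² = 0.08166
L/D = CL/CD = 1.2 / 0.08166 = 14.7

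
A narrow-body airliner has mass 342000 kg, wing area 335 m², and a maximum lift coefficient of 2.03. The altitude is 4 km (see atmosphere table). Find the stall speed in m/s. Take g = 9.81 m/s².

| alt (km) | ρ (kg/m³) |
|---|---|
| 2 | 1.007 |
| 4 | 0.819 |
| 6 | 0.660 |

At 4 km, from the table: ρ = 0.819 kg/m³.
Stall occurs when L = W at CL,max. W = mg = 342000 × 9.81 = 3.355×10^6 N.
V_stall = √(2W/(ρ·S·CL,max)) = √(2 × 3.355×10^6 / (0.819 × 335 × 2.03))
V_stall = √12050 = 110 m/s

V_stall = 110 m/s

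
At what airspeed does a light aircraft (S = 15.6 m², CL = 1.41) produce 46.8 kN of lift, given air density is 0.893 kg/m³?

v = 69 m/s

L = ½ρv²S·CL ⇒ v = √(2L/(ρ·S·CL))
v = √(2 × 46800 / (0.893 × 15.6 × 1.41)) = √4765 = 69 m/s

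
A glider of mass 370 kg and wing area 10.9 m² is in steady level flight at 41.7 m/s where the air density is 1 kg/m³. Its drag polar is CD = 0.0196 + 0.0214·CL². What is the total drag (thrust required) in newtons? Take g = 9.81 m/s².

D = 215 N

Level flight ⇒ L = W = m·g = 370 × 9.81 = 3629.7 N.
Dynamic pressure q = 0.5 × 1 × 41.7² = 869.4 Pa.
CL = 2W/(ρv²S) = 2×3629.7/(1×41.7²×10.9) = 0.383.
CD = 0.0196 + 0.0214 × 0.383² = 0.02274.
D = q·S·CD = 869.4 × 10.9 × 0.02274 = 215.5 N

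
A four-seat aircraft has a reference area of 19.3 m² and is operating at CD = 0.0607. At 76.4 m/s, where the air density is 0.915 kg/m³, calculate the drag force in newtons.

Dynamic pressure q = ½ρv² = ½ × 0.915 × 76.4² = 2670 Pa.
D = q·S·CD = 2670 × 19.3 × 0.0607 = 3130 N

D = 3130 N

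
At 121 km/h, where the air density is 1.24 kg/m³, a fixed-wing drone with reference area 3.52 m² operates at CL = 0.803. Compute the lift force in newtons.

L = 1980 N

Convert speed: v = 121 km/h ÷ 3.6 = 33.61 m/s.
L = ½ρv²S·CL = ½ × 1.24 × 33.61² × 3.52 × 0.803 = 1980 N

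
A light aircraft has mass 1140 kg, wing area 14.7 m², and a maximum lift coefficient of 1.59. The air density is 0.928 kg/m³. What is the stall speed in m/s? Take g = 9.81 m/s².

V_stall = 32.1 m/s

At stall, lift equals weight: L = W = m·g = 1140 × 9.81 = 11180 N.
From L = ½ρV²S·CL,max = W: V_stall = √(2W/(ρSCL,max)) = √(2·11180/(0.928·14.7·1.59))
V_stall = √1031 = 32.1 m/s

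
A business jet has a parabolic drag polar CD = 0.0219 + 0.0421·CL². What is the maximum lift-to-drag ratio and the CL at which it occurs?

(L/D)max = 16.5, at CL = 0.721

For CD = CD0 + K·CL², (L/D)max occurs at CL* = √(CD0/K) and equals 1/(2√(K·CD0)).
(L/D)max = 1/(2√(0.0421 × 0.0219)) = 1/(2 × 0.03036) = 16.5
CL* = √(0.0219/0.0421) = 0.721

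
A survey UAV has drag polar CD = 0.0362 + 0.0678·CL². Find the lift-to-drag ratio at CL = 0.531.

CD = 0.0362 + 0.0678 × 0.531² = 0.05532
L/D = CL/CD = 0.531 / 0.05532 = 9.6

L/D = 9.6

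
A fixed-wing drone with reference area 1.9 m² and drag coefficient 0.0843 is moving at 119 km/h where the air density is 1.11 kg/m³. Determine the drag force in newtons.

Convert speed: v = 119 km/h ÷ 3.6 = 33.06 m/s.
D = ½ρv²S·CD = ½ × 1.11 × 33.06² × 1.9 × 0.0843 = 97.1 N

D = 97.1 N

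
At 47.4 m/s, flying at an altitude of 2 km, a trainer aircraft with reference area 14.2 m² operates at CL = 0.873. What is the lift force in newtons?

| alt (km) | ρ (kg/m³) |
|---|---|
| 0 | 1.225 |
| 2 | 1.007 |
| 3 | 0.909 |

At 2 km, from the table: ρ = 1.007 kg/m³.
L = ½ρv²S·CL = ½ × 1.007 × 47.4² × 14.2 × 0.873 = 14000 N ≈ 14 kN

L = 14000 N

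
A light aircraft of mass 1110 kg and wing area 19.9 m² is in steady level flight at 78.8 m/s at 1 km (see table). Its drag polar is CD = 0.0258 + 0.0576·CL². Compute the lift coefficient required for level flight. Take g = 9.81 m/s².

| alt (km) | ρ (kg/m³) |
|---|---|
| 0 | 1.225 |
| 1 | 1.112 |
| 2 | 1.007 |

At 1 km, from the table: ρ = 1.112 kg/m³.
In steady level flight, lift balances weight: W = mg = 1110 × 9.81 = 10889 N.
Dynamic pressure q = 0.5 × 1.112 × 78.8² = 3452 Pa.
Required CL = L/(qS) = 10889/(3452·19.9) = 0.1585.

CL = 0.158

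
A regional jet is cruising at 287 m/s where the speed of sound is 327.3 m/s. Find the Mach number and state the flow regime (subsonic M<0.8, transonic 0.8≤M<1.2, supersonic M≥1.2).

M = 0.877 (transonic)

M = v/a = 287 / 327.3 = 0.877
M = 0.877 → transonic.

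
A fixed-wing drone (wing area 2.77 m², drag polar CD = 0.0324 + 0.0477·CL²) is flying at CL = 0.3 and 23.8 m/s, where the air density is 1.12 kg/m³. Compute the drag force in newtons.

D = 32.2 N

CD = 0.0324 + 0.0477 × 0.3² = 0.03669
D = ½ρv²S·CD = ½ × 1.12 × 23.8² × 2.77 × 0.03669 = 32.2 N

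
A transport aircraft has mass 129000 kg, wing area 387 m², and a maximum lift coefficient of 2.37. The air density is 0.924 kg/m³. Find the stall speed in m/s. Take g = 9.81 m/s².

V_stall = 54.6 m/s

Weight W = mg = 129000 × 9.81 = 1.265×10^6 N.
V_stall = √(2W/(ρ·S·CL,max)) = √(2 × 1.265×10^6 / (0.924 × 387 × 2.37))
V_stall = √2986 = 54.6 m/s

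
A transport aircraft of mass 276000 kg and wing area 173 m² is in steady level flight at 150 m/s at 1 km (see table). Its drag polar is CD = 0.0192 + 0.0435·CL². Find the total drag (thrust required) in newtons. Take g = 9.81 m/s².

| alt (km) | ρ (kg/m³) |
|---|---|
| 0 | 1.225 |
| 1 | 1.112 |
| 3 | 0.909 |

At 1 km, from the table: ρ = 1.112 kg/m³.
Level flight ⇒ L = W = m·g = 276000 × 9.81 = 2.7076×10^6 N.
Dynamic pressure q = 0.5 × 1.112 × 150² = 12510 Pa.
Required CL = L/(qS) = 2.7076×10^6/(12510·173) = 1.251.
CD = 0.0192 + 0.0435 × 1.251² = 0.08728.
D = q·S·CD = 12510 × 173 × 0.08728 = 1.889×10^5 N

D = 1.89×10^5 N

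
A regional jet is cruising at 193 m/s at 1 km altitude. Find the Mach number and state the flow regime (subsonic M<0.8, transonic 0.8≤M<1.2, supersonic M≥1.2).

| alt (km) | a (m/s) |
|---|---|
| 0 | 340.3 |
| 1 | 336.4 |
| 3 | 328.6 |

M = 0.574 (subsonic)

At 1 km, from the table: a = 336.4 m/s.
M = v/a = 193 / 336.4 = 0.574
M = 0.574 → subsonic.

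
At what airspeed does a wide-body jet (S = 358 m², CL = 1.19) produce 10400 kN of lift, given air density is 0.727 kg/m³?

L = ½ρv²S·CL ⇒ v = √(2L/(ρ·S·CL))
v = √(2 × 1.04×10^7 / (0.727 × 358 × 1.19)) = √67160 = 259 m/s

v = 259 m/s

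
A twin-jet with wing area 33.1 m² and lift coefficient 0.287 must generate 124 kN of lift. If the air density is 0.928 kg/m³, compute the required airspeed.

L = ½ρv²S·CL ⇒ v = √(2L/(ρ·S·CL))
v = √(2 × 1.24×10^5 / (0.928 × 33.1 × 0.287)) = √28130 = 168 m/s

v = 168 m/s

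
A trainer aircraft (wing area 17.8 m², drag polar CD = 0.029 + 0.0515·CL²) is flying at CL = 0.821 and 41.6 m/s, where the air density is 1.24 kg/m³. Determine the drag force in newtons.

D = 1220 N

CD = 0.029 + 0.0515 × 0.821² = 0.06371
D = ½ρv²S·CD = ½ × 1.24 × 41.6² × 17.8 × 0.06371 = 1220 N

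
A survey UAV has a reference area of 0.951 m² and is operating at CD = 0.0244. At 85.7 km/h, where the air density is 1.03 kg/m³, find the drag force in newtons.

Convert speed: v = 85.7 km/h ÷ 3.6 = 23.81 m/s.
D = ½ρv²S·CD = ½ × 1.03 × 23.81² × 0.951 × 0.0244 = 6.77 N

D = 6.77 N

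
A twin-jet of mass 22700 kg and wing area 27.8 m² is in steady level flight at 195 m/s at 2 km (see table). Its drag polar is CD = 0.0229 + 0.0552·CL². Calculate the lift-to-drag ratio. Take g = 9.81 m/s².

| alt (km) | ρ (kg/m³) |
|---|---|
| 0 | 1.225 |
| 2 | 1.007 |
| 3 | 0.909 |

At 2 km, from the table: ρ = 1.007 kg/m³.
Weight W = mg = 22700 × 9.81 = 2.2269×10^5 N; in level flight L = W.
q = ½ρv² = ½ × 1.007 × 195² = 19150 Pa.
CL = W/(q·S) = 2.2269×10^5 / (19150 × 27.8) = 0.4184.
CD = 0.0229 + 0.0552 × 0.4184² = 0.03256.
L/D = CL/CD = 0.4184 / 0.03256 = 12.8

L/D = 12.8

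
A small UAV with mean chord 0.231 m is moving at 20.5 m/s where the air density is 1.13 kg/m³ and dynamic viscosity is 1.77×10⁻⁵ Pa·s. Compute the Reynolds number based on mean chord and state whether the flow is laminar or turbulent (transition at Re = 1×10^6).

Re = ρ·v·c/μ = 1.13 × 20.5 × 0.231 / (1.77×10⁻⁵) = 3.02×10^5
Since 3.02×10^5 < 1×10^6, the flow is laminar.

Re = 3.02×10^5 (laminar)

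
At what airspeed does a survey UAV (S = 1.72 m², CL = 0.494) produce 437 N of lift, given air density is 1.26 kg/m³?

L = ½ρv²S·CL ⇒ v = √(2L/(ρ·S·CL))
v = √(2 × 437 / (1.26 × 1.72 × 0.494)) = √816.4 = 28.6 m/s

v = 28.6 m/s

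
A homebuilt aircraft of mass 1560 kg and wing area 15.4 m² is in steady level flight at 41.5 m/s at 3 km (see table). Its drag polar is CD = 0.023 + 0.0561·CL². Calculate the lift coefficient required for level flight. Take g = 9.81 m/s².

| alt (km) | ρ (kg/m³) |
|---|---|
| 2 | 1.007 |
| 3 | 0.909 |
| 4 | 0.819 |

CL = 1.27

At 3 km, from the table: ρ = 0.909 kg/m³.
Weight W = mg = 1560 × 9.81 = 15304 N; in level flight L = W.
Dynamic pressure q = 0.5 × 0.909 × 41.5² = 782.8 Pa.
Required CL = L/(qS) = 15304/(782.8·15.4) = 1.27.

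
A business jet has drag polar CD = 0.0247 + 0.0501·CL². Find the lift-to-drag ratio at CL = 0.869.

CD = 0.0247 + 0.0501 × 0.869² = 0.06253
L/D = CL/CD = 0.869 / 0.06253 = 13.9

L/D = 13.9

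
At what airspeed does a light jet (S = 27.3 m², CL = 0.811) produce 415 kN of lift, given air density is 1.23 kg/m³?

v = 175 m/s

L = ½ρv²S·CL ⇒ v = √(2L/(ρ·S·CL))
v = √(2 × 4.15×10^5 / (1.23 × 27.3 × 0.811)) = √30480 = 175 m/s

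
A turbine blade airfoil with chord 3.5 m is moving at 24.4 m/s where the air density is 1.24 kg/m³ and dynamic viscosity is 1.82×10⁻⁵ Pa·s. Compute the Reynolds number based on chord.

Re = ρ·v·c/μ = 1.24 × 24.4 × 3.5 / (1.82×10⁻⁵) = 5.82×10^6

Re = 5.82×10^6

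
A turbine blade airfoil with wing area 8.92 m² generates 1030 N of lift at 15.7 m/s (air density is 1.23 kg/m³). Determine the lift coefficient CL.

From L = ½ρv²S·CL, rearranging gives CL = 2L/(ρv²S).
CL = 2 × 1030 / (1.23 × 15.7² × 8.92) = 0.762

CL = 0.762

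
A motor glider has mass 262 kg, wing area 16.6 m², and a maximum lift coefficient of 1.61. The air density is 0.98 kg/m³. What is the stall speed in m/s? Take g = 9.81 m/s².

V_stall = 14 m/s

At stall, lift equals weight: L = W = m·g = 262 × 9.81 = 2570 N.
From L = ½ρV²S·CL,max = W: V_stall = √(2W/(ρSCL,max)) = √(2·2570/(0.98·16.6·1.61))
V_stall = √196.3 = 14 m/s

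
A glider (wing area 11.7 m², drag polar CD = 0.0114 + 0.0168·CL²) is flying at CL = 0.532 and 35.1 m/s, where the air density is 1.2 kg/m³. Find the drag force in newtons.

D = 140 N

CD = 0.0114 + 0.0168 × 0.532² = 0.01615
D = ½ρv²S·CD = ½ × 1.2 × 35.1² × 11.7 × 0.01615 = 140 N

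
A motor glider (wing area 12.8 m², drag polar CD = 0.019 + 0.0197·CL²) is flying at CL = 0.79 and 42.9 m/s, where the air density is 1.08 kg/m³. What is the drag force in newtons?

CD = 0.019 + 0.0197 × 0.79² = 0.03129
D = ½ρv²S·CD = ½ × 1.08 × 42.9² × 12.8 × 0.03129 = 398 N

D = 398 N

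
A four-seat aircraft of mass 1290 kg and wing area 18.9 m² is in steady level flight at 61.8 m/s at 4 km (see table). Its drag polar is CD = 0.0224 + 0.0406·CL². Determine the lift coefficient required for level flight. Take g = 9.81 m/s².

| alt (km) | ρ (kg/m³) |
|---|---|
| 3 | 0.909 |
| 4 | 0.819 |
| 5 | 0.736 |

CL = 0.428

At 4 km, from the table: ρ = 0.819 kg/m³.
Weight W = mg = 1290 × 9.81 = 12655 N; in level flight L = W.
Dynamic pressure q = 0.5 × 0.819 × 61.8² = 1564 Pa.
Required CL = L/(qS) = 12655/(1564·18.9) = 0.4281.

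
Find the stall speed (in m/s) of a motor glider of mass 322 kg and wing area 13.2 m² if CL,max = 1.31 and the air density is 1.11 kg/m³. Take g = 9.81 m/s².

Stall occurs when L = W at CL,max. W = mg = 322 × 9.81 = 3159 N.
From L = ½ρV²S·CL,max = W: V_stall = √(2W/(ρSCL,max)) = √(2·3159/(1.11·13.2·1.31))
V_stall = √329.1 = 18.1 m/s

V_stall = 18.1 m/s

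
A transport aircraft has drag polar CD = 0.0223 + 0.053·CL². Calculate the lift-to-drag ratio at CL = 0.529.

L/D = 14.2

CD = 0.0223 + 0.053 × 0.529² = 0.03713
L/D = CL/CD = 0.529 / 0.03713 = 14.2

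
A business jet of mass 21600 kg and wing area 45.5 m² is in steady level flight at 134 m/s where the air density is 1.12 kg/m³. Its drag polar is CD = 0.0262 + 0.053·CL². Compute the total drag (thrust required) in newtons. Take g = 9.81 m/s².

D = 17200 N

In steady level flight, lift balances weight: W = mg = 21600 × 9.81 = 2.119×10^5 N.
q = ½ρv² = ½ × 1.12 × 134² = 10060 Pa.
Required CL = L/(qS) = 2.119×10^5/(10060·45.5) = 0.4631.
CD = 0.0262 + 0.053 × 0.4631² = 0.03757.
D = q·S·CD = 10060 × 45.5 × 0.03757 = 17190 N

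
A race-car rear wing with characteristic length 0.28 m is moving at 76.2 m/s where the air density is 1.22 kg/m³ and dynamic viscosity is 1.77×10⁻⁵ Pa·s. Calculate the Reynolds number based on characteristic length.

Re = ρ·v·c/μ = 1.22 × 76.2 × 0.28 / (1.77×10⁻⁵) = 1.47×10^6

Re = 1.47×10^6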